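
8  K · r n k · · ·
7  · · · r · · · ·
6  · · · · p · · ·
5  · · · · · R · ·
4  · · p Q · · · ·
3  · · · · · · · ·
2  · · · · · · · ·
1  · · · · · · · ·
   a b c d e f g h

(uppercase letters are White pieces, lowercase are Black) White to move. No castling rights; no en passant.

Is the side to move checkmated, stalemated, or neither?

White to move; white king on a8.
In check: yes, from the black rook on c8.
King squares — a7: attacked by Rd7; b7: attacked by Rd7; b8: attacked by Rc8.
Legal moves for White: none.
In check with no legal moves → checkmate.

checkmate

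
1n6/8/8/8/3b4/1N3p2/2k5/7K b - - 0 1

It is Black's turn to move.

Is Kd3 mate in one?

After Kd3: white king on h1; in check: no.
White is not in check, so this cannot be checkmate.

no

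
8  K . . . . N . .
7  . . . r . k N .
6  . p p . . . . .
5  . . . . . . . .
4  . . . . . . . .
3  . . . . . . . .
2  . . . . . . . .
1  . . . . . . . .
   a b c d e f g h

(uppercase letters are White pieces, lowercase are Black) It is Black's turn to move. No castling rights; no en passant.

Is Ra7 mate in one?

After Ra7: white king on a8; in check: yes, from the black rook on a7.
White has 2 legal replies: Kb8, Kxa7.
In check but a legal move exists → not checkmate.

no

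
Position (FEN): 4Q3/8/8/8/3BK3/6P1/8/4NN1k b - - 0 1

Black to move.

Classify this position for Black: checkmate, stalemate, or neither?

stalemate

Black to move; black king on h1.
In check: no.
King squares — g1: attacked by Bd4; g2: attacked by Ne1; h2: attacked by Nf1.
Legal moves for Black: none.
Not in check and no legal moves → stalemate.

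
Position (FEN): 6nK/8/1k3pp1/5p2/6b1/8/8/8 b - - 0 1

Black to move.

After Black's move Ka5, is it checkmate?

no

After Ka5: white king on h8; in check: no.
White is not in check, so this cannot be checkmate.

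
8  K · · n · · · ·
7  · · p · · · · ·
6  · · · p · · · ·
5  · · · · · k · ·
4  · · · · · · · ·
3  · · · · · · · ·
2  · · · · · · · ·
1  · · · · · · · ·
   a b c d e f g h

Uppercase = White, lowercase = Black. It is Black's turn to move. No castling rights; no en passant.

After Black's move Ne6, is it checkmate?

After Ne6: white king on a8; in check: no.
White is not in check, so this cannot be checkmate.

no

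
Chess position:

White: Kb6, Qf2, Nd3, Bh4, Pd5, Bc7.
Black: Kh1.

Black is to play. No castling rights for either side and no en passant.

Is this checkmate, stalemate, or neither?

stalemate

Black to move; black king on h1.
In check: no.
King squares — g1: attacked by Qf2; g2: attacked by Qf2; h2: attacked by Qf2.
Legal moves for Black: none.
Not in check and no legal moves → stalemate.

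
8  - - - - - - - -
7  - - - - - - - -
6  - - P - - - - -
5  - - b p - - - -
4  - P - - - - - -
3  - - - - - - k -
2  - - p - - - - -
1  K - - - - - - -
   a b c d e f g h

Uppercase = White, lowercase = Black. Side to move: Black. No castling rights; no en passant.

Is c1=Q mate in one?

After c1=Q: white king on a1; in check: yes, from the black queen on c1.
White has 1 legal reply: Ka2.
In check but a legal move exists → not checkmate.

no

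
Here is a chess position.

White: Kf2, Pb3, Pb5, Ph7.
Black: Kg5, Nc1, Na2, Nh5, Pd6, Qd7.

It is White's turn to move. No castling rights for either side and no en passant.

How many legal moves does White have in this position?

12

White to move; king on f2.
In check: no.
Legal moves: Kf3, Ke3, Kg2, Kg1, Kf1, Ke1, h8=Q, h8=R, h8=B, h8=N, b6, b4.
Count: 12.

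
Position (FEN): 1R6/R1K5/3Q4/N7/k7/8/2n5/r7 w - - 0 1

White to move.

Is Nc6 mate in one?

After Nc6: black king on a4; in check: yes, from the white rook on a7.
King squares — a3: attacked by Qd6; b3: attacked by Rb8; b4: attacked by Nc6; a5: attacked by Nc6; b5: attacked by Rb8.
Black has no legal moves → checkmate.

yes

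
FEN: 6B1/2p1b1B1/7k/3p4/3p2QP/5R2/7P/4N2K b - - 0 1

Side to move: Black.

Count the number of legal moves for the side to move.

Black to move; king on h6.
In check: yes, from the white bishop on g7.
Legal moves: none.
Count: 0.

0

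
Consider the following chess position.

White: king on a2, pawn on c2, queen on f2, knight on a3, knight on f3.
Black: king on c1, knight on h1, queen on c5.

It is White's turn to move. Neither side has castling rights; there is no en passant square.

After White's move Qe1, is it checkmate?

yes

After Qe1: black king on c1; in check: yes, from the white queen on e1.
King squares — b1: attacked by Qe1; d1: attacked by Qe1; b2: attacked by Ka2; c2: attacked by Na3; d2: attacked by Qe1.
Black has no legal moves → checkmate.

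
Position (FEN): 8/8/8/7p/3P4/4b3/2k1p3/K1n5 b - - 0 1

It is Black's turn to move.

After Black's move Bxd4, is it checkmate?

After Bxd4: white king on a1; in check: yes, from the black bishop on d4.
King squares — b1: attacked by Kc2; a2: attacked by Nc1; b2: attacked by Kc2.
White has no legal moves → checkmate.

yes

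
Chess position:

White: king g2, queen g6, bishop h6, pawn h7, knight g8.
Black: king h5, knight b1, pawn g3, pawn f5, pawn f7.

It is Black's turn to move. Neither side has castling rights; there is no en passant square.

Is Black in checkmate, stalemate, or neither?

Black to move; black king on h5.
In check: yes, from the white queen on g6.
King squares — g4: attacked by Qg6; h4: available; g5: attacked by Qg6; g6: available; h6: attacked by Qg6.
Legal moves for Black: Kxg6, Kh4, fxg6.
Black is in check but has 3 legal moves → neither.

neither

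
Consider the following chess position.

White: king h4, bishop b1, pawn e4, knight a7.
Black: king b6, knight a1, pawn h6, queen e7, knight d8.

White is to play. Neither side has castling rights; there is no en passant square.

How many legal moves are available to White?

White to move; king on h4.
In check: yes, from the black queen on e7.
Legal moves: Kh5, Kg4, Kh3, Kg3.
Count: 4.

4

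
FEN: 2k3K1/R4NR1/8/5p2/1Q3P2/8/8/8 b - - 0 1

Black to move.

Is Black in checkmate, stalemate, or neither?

Black to move; black king on c8.
In check: no.
King squares — b7: attacked by Qb4; c7: attacked by Ra7; d7: attacked by Ra7; b8: attacked by Qb4; d8: attacked by Nf7.
Legal moves for Black: none.
Not in check and no legal moves → stalemate.

stalemate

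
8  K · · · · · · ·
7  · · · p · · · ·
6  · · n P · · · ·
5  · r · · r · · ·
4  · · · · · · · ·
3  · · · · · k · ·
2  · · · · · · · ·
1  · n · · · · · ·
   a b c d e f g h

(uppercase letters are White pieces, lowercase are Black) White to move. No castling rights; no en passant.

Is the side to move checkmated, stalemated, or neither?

White to move; white king on a8.
In check: no.
King squares — a7: attacked by Nc6; b7: attacked by Rb5; b8: attacked by Rb5.
Legal moves for White: none.
Not in check and no legal moves → stalemate.

stalemate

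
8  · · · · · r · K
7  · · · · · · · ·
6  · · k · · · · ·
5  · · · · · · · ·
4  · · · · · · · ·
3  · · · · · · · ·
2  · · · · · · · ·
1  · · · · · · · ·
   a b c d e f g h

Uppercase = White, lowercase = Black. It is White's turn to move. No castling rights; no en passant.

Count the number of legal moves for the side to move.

White to move; king on h8.
In check: yes, from the black rook on f8.
Legal moves: Kh7, Kg7.
Count: 2.

2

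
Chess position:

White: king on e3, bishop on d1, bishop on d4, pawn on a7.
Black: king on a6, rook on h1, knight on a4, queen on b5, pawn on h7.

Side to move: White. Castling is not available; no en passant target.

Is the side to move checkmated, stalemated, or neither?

White to move; white king on e3.
In check: no.
Legal moves for White include: Bh8, Bg7, Bf6, Bb6, Be5, Bc5, Bc3, Bb2, Ba1, Kf4, Ke4, Kf3, Kf2, Kd2, Bh5, Bg4, Bxa4, Bf3, ... (list truncated; more exist).
White has legal moves and is not in check → neither.

neither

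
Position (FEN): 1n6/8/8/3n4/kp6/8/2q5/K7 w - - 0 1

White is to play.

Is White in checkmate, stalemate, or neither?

stalemate

White to move; white king on a1.
In check: no.
King squares — b1: attacked by Qc2; a2: attacked by Qc2; b2: attacked by Qc2.
Legal moves for White: none.
Not in check and no legal moves → stalemate.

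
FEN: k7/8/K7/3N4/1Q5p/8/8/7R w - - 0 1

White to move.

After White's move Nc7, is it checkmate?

After Nc7: black king on a8; in check: yes, from the white knight on c7.
King squares — a7: attacked by Ka6; b7: attacked by Qb4; b8: attacked by Qb4.
Black has no legal moves → checkmate.

yes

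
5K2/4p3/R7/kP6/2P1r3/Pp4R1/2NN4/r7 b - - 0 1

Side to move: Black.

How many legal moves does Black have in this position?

0

Black to move; king on a5.
In check: yes, from the white rook on a6.
Legal moves: none.
Count: 0.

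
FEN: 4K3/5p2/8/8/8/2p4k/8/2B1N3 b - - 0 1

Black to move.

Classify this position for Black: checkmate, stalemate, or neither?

neither

Black to move; black king on h3.
In check: no.
Legal moves for Black: Kh4, Kg4, Kg3, Kh2, f6, c2, f5.
Black has 7 legal moves and is not in check → neither.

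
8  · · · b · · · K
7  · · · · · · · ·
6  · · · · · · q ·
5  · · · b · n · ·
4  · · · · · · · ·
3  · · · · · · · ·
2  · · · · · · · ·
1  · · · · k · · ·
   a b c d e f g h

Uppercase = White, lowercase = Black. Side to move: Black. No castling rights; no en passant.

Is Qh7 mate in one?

After Qh7: white king on h8; in check: yes, from the black queen on h7.
White has 1 legal reply: Kxh7.
In check but a legal move exists → not checkmate.

no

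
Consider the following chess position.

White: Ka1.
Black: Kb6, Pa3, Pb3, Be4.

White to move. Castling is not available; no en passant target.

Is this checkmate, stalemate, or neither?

White to move; white king on a1.
In check: no.
King squares — b1: attacked by Be4; a2: attacked by Pb3; b2: attacked by Pa3.
Legal moves for White: none.
Not in check and no legal moves → stalemate.

stalemate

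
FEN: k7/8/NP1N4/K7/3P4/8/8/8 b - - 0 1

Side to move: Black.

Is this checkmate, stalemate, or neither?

Black to move; black king on a8.
In check: no.
King squares — a7: attacked by Pb6; b7: attacked by Nd6; b8: attacked by Na6.
Legal moves for Black: none.
Not in check and no legal moves → stalemate.

stalemate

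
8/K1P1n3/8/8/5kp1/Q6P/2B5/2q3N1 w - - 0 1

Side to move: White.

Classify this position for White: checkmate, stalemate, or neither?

White to move; white king on a7.
In check: no.
Legal moves for White include: Kb8, Ka8, Kb7, Kb6, Ka6, Qxe7, Qd6+, Qa6, Qc5, Qa5, Qb4+, Qa4+, Qg3+, Qf3+, Qe3+, Qd3, Qc3, Qb3, ... (list truncated; more exist).
White has legal moves and is not in check → neither.

neither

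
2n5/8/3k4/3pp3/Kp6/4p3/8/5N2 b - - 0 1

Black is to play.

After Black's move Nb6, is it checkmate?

no

After Nb6: white king on a4; in check: yes, from the black knight on b6.
White has 4 legal replies: Kb5, Ka5, Kxb4, Kb3.
In check but a legal move exists → not checkmate.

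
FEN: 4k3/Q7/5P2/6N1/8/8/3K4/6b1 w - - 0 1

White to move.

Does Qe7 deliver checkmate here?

After Qe7: black king on e8; in check: yes, from the white queen on e7.
King squares — d7: attacked by Qe7; e7: attacked by Pf6; f7: attacked by Ng5; d8: attacked by Qe7; f8: attacked by Qe7.
Black has no legal moves → checkmate.

yes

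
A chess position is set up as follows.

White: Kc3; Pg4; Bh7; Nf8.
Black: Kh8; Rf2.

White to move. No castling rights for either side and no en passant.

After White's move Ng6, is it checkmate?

no

After Ng6: black king on h8; in check: yes, from the white knight on g6.
Black has 2 legal replies: Kxh7, Kg7.
In check but a legal move exists → not checkmate.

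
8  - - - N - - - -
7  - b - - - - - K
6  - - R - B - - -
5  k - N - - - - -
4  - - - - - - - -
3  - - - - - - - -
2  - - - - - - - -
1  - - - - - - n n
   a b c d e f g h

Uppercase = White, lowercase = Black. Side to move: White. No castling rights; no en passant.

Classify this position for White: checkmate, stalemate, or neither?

neither

White to move; white king on h7.
In check: no.
Legal moves for White include: Nf7, Ndxb7+, Kh8, Kg8, Kg7, Kh6, Kg6, Bg8, Bc8, Bf7, Bd7, Bf5, Bd5, Bg4, Bc4, Bh3, Bb3, Ba2, ... (list truncated; more exist).
White has legal moves and is not in check → neither.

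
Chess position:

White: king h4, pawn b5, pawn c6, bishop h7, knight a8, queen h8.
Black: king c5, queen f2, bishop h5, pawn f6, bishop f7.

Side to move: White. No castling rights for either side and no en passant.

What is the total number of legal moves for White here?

1

White to move; king on h4.
In check: yes, from the black queen on f2.
Legal moves: Kh3.
Count: 1.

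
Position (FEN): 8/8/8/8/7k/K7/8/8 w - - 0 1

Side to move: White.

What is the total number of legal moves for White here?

5

White to move; king on a3.
In check: no.
Legal moves: Kb4, Ka4, Kb3, Kb2, Ka2.
Count: 5.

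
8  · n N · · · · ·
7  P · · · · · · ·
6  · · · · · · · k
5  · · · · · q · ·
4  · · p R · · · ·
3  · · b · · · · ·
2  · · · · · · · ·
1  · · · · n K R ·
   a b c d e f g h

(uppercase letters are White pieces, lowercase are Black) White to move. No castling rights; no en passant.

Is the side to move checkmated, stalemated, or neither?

White to move; white king on f1.
In check: yes, from the black queen on f5.
Legal moves for White: Ke2, Rf4.
White is in check but has 2 legal moves → neither.

neither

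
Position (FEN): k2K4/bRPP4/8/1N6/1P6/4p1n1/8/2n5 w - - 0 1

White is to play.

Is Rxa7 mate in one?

After Rxa7: black king on a8; in check: yes, from the white rook on a7.
King squares — a7: attacked by Nb5; b7: attacked by Ra7; b8: attacked by Pc7.
Black has no legal moves → checkmate.

yes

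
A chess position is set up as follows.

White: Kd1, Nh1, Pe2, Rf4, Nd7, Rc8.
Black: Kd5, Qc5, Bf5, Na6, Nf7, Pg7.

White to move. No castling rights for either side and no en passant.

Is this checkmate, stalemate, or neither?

neither

White to move; white king on d1.
In check: no.
Legal moves for White include: Rh8, Rg8, Rf8, Re8, Rd8, Rb8, Ra8, Rc7, Rc6, Rxc5+, Nf8, Nb8, Nf6+, Nb6+, Ne5, Nxc5, Rxf5+, Rh4, ... (list truncated; more exist).
White has legal moves and is not in check → neither.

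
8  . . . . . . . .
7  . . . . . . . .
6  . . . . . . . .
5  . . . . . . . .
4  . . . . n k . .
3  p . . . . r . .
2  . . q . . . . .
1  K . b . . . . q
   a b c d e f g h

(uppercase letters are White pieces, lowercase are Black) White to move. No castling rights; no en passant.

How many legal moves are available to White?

0

White to move; king on a1.
In check: no.
Legal moves: none.
Count: 0.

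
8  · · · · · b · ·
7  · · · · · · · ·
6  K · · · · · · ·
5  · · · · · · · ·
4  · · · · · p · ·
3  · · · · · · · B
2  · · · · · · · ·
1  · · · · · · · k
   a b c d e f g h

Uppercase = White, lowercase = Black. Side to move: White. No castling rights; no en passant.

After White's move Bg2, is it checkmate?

After Bg2: black king on h1; in check: yes, from the white bishop on g2.
Black has 3 legal replies: Kh2, Kxg2, Kg1.
In check but a legal move exists → not checkmate.

no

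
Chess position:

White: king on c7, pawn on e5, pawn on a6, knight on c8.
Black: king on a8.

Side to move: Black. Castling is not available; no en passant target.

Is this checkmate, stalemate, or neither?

Black to move; black king on a8.
In check: no.
King squares — a7: attacked by Nc8; b7: attacked by Pa6; b8: attacked by Kc7.
Legal moves for Black: none.
Not in check and no legal moves → stalemate.

stalemate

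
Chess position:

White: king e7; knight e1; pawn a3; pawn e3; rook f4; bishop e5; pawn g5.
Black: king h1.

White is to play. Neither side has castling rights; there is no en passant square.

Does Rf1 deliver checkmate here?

After Rf1: black king on h1; in check: yes, from the white rook on f1.
King squares — g1: attacked by Rf1; g2: attacked by Ne1; h2: attacked by Be5.
Black has no legal moves → checkmate.

yes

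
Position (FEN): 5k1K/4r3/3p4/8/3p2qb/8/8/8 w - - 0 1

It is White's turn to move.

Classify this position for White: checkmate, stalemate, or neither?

White to move; white king on h8.
In check: no.
King squares — g7: attacked by Qg4; h7: attacked by Re7; g8: attacked by Qg4.
Legal moves for White: none.
Not in check and no legal moves → stalemate.

stalemate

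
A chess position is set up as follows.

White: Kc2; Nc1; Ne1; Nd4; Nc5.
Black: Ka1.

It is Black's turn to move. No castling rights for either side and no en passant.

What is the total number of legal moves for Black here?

0

Black to move; king on a1.
In check: no.
Legal moves: none.
Count: 0.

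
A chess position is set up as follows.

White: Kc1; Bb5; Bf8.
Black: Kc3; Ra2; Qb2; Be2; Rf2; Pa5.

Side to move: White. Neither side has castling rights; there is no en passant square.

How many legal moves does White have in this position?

White to move; king on c1.
In check: yes, from the black queen on b2.
Legal moves: none.
Count: 0.

0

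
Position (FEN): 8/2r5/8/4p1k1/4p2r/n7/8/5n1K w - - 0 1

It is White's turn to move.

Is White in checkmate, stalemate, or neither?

White to move; white king on h1.
In check: yes, from the black rook on h4.
King squares — g1: available; g2: available; h2: attacked by Nf1.
Legal moves for White: Kg2, Kg1.
White is in check but has 2 legal moves → neither.

neither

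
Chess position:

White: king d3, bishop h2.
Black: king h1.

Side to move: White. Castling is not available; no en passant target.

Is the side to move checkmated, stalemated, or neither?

neither

White to move; white king on d3.
In check: no.
Legal moves for White: Ke4, Kd4, Kc4, Ke3, Kc3, Ke2, Kd2, Kc2, Bb8, Bc7, Bd6, Be5, Bf4, Bg3, Bg1.
White has 15 legal moves and is not in check → neither.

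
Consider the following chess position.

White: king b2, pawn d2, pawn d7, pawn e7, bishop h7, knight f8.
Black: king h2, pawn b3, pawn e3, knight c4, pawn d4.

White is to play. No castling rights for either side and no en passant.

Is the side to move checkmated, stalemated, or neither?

White to move; white king on b2.
In check: yes, from the black knight on c4.
Legal moves for White: Kxb3, Kc1, Kb1, Ka1.
White is in check but has 4 legal moves → neither.

neither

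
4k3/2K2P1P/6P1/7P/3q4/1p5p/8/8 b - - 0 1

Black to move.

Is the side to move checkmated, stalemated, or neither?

Black to move; black king on e8.
In check: yes, from the white pawn on f7.
King squares — d7: attacked by Kc7; e7: available; f7: attacked by Pg6; d8: attacked by Kc7; f8: available.
Legal moves for Black: Kf8, Ke7.
Black is in check but has 2 legal moves → neither.

neither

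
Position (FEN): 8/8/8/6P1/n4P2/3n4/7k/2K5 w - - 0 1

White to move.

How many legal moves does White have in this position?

White to move; king on c1.
In check: yes, from the black knight on d3.
Legal moves: Kd2, Kc2, Kd1, Kb1.
Count: 4.

4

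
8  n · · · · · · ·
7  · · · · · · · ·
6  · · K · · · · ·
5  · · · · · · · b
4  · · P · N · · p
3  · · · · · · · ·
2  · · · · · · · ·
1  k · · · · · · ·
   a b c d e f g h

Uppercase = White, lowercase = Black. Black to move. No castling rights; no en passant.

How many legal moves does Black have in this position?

Black to move; king on a1.
In check: no.
Legal moves: Nc7, Nb6, Be8+, Bf7, Bg6, Bg4, Bf3, Be2, Bd1, Kb2, Ka2, Kb1, h3.
Count: 13.

13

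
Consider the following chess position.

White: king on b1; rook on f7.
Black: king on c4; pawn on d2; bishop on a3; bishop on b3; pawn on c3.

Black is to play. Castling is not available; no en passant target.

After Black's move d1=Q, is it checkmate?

yes

After d1=Q: white king on b1; in check: yes, from the black queen on d1.
King squares — a1: attacked by Qd1; c1: attacked by Qd1; a2: attacked by Bb3; b2: attacked by Ba3; c2: attacked by Qd1.
White has no legal moves → checkmate.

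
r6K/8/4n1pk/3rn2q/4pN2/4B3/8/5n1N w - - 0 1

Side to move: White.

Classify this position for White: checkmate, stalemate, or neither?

checkmate

White to move; white king on h8.
In check: yes, from the black rook on a8.
King squares — g7: attacked by Ne6; h7: attacked by Kh6; g8: attacked by Ra8.
Legal moves for White: none.
In check with no legal moves → checkmate.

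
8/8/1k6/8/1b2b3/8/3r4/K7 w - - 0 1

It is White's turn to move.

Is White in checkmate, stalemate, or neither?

stalemate

White to move; white king on a1.
In check: no.
King squares — b1: attacked by Be4; a2: attacked by Rd2; b2: attacked by Rd2.
Legal moves for White: none.
Not in check and no legal moves → stalemate.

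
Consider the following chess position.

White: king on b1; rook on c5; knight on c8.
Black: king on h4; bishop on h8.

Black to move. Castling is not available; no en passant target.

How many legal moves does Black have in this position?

10

Black to move; king on h4.
In check: no.
Legal moves: Bg7, Bf6, Be5, Bd4, Bc3, Bb2, Ba1, Kg4, Kh3, Kg3.
Count: 10.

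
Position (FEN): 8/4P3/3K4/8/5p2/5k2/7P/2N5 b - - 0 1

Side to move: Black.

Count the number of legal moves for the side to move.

5

Black to move; king on f3.
In check: no.
Legal moves: Kg4, Ke4, Ke3, Kg2, Kf2.
Count: 5.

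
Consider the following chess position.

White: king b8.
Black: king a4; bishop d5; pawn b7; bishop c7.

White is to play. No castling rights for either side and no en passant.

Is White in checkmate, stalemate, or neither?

neither

White to move; white king on b8.
In check: yes, from the black bishop on c7.
Legal moves for White: Kc8, Ka8, Kxc7, Ka7.
White is in check but has 4 legal moves → neither.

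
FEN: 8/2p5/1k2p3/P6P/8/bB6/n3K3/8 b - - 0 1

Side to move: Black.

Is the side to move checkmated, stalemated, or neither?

neither

Black to move; black king on b6.
In check: yes, from the white pawn on a5.
Legal moves for Black: Kb7, Ka7, Kc6, Ka6, Kc5, Kb5, Kxa5.
Black is in check but has 7 legal moves → neither.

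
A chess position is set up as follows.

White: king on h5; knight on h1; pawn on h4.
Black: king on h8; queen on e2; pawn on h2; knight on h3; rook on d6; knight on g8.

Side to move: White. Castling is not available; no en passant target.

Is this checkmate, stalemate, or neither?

White to move; white king on h5.
In check: yes, from the black queen on e2.
King squares — g4: attacked by Qe2; h4: own pawn; g5: attacked by Nh3; g6: attacked by Rd6; h6: attacked by Rd6.
Legal moves for White: none.
In check with no legal moves → checkmate.

checkmate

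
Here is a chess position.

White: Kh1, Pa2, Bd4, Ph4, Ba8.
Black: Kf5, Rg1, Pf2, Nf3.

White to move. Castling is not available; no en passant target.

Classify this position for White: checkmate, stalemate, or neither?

checkmate

White to move; white king on h1.
In check: yes, from the black rook on g1.
King squares — g1: attacked by Pf2; g2: attacked by Rg1; h2: attacked by Nf3.
Legal moves for White: none.
In check with no legal moves → checkmate.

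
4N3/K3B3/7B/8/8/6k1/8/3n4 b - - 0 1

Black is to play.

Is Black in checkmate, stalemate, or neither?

neither

Black to move; black king on g3.
In check: no.
Legal moves for Black: Kg4, Kh3, Kf3, Kh2, Kg2, Kf2, Ne3, Nc3, Nf2, Nb2.
Black has 10 legal moves and is not in check → neither.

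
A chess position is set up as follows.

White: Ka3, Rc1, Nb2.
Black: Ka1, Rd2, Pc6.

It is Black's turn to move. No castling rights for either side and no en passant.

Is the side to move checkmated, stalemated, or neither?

checkmate

Black to move; black king on a1.
In check: yes, from the white rook on c1.
King squares — b1: attacked by Rc1; a2: attacked by Ka3; b2: attacked by Ka3.
Legal moves for Black: none.
In check with no legal moves → checkmate.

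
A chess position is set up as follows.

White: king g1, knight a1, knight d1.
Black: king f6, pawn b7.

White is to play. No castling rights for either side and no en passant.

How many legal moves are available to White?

White to move; king on g1.
In check: no.
Legal moves: Kh2, Kg2, Kf2, Kh1, Kf1, Ne3, Nc3, Nf2, Nb2, Nb3, Nc2.
Count: 11.

11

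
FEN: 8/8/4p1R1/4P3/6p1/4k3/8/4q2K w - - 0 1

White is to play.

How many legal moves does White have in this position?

2

White to move; king on h1.
In check: yes, from the black queen on e1.
Legal moves: Kh2, Kg2.
Count: 2.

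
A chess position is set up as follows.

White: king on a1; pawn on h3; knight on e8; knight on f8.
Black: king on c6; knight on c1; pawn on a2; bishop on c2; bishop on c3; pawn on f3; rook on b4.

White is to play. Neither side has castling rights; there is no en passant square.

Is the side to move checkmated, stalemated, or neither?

White to move; white king on a1.
In check: yes, from the black bishop on c3.
King squares — b1: attacked by Pa2; a2: attacked by Nc1; b2: attacked by Bc3.
Legal moves for White: none.
In check with no legal moves → checkmate.

checkmate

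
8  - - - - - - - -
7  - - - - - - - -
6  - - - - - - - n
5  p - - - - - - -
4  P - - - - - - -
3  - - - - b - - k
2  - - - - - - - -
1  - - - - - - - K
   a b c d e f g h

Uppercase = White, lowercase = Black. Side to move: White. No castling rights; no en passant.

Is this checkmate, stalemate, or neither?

stalemate

White to move; white king on h1.
In check: no.
King squares — g1: attacked by Be3; g2: attacked by Kh3; h2: attacked by Kh3.
Legal moves for White: none.
Not in check and no legal moves → stalemate.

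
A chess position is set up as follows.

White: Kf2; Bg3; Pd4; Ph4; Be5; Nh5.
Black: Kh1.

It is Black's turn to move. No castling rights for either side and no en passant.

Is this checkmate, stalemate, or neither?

stalemate

Black to move; black king on h1.
In check: no.
King squares — g1: attacked by Kf2; g2: attacked by Kf2; h2: attacked by Bg3.
Legal moves for Black: none.
Not in check and no legal moves → stalemate.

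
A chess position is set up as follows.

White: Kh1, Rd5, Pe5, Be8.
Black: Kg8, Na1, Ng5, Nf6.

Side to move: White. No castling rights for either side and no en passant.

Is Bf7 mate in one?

After Bf7: black king on g8; in check: yes, from the white bishop on f7.
Black has 6 legal replies: Kh8, Kf8, Kh7, Kg7, Kxf7, Nxf7.
In check but a legal move exists → not checkmate.

no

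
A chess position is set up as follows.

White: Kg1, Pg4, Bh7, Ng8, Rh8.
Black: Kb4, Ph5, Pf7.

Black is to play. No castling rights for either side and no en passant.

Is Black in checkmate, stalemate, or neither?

neither

Black to move; black king on b4.
In check: no.
Legal moves for Black: Kc5, Kb5, Ka5, Kc4, Ka4, Kc3, Kb3, Ka3, hxg4, f6, h4, f5.
Black has 12 legal moves and is not in check → neither.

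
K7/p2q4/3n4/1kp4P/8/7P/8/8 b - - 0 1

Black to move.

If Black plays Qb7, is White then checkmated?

After Qb7: white king on a8; in check: yes, from the black queen on b7.
King squares — a7: attacked by Qb7; b7: attacked by Nd6; b8: attacked by Qb7.
White has no legal moves → checkmate.

yes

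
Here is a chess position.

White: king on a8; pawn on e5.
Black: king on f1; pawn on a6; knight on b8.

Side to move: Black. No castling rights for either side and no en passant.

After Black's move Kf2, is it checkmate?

no

After Kf2: white king on a8; in check: no.
White is not in check, so this cannot be checkmate.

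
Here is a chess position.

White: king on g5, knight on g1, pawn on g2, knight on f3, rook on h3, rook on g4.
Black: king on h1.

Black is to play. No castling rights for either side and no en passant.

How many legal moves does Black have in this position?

Black to move; king on h1.
In check: yes, from the white rook on h3.
Legal moves: none.
Count: 0.

0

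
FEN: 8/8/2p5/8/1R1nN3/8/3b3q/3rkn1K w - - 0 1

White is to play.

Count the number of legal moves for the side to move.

0

White to move; king on h1.
In check: yes, from the black queen on h2.
Legal moves: none.
Count: 0.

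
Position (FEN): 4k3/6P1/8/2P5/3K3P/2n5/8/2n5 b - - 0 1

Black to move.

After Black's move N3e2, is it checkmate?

no

After N3e2: white king on d4; in check: yes, from the black knight on e2.
White has 5 legal replies: Ke5, Kd5, Ke4, Kc4, Ke3.
In check but a legal move exists → not checkmate.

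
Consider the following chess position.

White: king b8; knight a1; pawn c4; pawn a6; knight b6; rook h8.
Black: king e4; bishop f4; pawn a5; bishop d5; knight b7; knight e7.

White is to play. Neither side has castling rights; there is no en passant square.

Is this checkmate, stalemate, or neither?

neither

White to move; white king on b8.
In check: yes, from the black bishop on f4.
Legal moves for White: Ka8, Ka7.
White is in check but has 2 legal moves → neither.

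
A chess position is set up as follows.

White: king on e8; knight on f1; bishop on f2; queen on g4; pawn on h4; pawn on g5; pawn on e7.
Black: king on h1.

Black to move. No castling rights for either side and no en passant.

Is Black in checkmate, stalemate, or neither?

stalemate

Black to move; black king on h1.
In check: no.
King squares — g1: attacked by Bf2; g2: attacked by Qg4; h2: attacked by Nf1.
Legal moves for Black: none.
Not in check and no legal moves → stalemate.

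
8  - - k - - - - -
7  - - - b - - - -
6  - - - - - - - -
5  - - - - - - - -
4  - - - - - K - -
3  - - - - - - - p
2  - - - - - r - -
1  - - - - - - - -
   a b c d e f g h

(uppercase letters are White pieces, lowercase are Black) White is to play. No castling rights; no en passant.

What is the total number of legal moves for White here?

White to move; king on f4.
In check: yes, from the black rook on f2.
Legal moves: Kg5, Ke5, Ke4, Kg3, Ke3.
Count: 5.

5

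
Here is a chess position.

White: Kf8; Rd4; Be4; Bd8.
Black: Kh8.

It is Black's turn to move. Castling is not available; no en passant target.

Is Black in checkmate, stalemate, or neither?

Black to move; black king on h8.
In check: no.
King squares — g7: attacked by Kf8; h7: attacked by Be4; g8: attacked by Kf8.
Legal moves for Black: none.
Not in check and no legal moves → stalemate.

stalemate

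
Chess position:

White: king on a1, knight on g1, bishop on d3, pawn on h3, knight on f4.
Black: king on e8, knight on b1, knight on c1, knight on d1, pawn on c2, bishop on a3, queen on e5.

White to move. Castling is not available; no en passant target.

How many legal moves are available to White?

White to move; king on a1.
In check: yes, from the black queen on e5.
Legal moves: none.
Count: 0.

0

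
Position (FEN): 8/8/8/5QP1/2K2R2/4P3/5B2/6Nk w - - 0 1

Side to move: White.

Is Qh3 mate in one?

yes

After Qh3: black king on h1; in check: yes, from the white queen on h3.
King squares — g1: attacked by Bf2; g2: attacked by Qh3; h2: attacked by Qh3.
Black has no legal moves → checkmate.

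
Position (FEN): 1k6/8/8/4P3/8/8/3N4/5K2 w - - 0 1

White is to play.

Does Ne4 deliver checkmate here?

no

After Ne4: black king on b8; in check: no.
Black is not in check, so this cannot be checkmate.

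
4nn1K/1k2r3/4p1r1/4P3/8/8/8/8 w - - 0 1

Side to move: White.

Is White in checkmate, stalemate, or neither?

stalemate

White to move; white king on h8.
In check: no.
King squares — g7: attacked by Rg6; h7: attacked by Re7; g8: attacked by Rg6.
Legal moves for White: none.
Not in check and no legal moves → stalemate.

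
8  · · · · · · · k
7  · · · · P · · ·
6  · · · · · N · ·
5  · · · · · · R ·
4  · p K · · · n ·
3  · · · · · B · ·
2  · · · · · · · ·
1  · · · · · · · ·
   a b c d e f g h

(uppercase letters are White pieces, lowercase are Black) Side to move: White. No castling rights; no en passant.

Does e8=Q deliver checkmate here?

yes

After e8=Q: black king on h8; in check: yes, from the white queen on e8.
King squares — g7: attacked by Rg5; h7: attacked by Nf6; g8: attacked by Rg5.
Black has no legal moves → checkmate.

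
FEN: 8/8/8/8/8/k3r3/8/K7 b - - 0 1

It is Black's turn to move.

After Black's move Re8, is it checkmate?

no

After Re8: white king on a1; in check: no.
White is not in check, so this cannot be checkmate.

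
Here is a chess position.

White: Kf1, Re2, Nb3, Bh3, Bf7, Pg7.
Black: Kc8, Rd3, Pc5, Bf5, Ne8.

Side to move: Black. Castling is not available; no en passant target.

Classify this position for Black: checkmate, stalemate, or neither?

Black to move; black king on c8.
In check: no.
Legal moves for Black include: Nxg7, Nc7, Nf6, Nd6, Kd8, Kb8, Kd7, Kc7, Kb7, Bd7, Be6, Bg4, Bxh3+, Rd8, Rd7, Rd6, Rd5, Rd4, ... (list truncated; more exist).
Black has legal moves and is not in check → neither.

neither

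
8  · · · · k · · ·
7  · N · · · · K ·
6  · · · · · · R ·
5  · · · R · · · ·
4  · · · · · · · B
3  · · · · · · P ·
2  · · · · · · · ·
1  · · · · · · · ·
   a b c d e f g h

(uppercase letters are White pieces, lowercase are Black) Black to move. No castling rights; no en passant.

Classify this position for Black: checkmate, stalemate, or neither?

Black to move; black king on e8.
In check: no.
King squares — d7: attacked by Rd5; e7: attacked by Bh4; f7: attacked by Kg7; d8: attacked by Bh4; f8: attacked by Kg7.
Legal moves for Black: none.
Not in check and no legal moves → stalemate.

stalemate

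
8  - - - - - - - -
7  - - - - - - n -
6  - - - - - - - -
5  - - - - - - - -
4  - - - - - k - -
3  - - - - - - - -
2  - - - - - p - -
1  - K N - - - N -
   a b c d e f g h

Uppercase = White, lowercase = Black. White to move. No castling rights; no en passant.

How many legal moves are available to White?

White to move; king on b1.
In check: no.
Legal moves: Nh3+, Nf3, Nge2+, Nd3+, Nb3, Nce2+, Na2, Kc2, Kb2, Ka2, Ka1.
Count: 11.

11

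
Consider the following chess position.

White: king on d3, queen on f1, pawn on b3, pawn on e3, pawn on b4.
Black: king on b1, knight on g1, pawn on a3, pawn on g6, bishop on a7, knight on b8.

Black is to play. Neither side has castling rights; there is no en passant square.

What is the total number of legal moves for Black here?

Black to move; king on b1.
In check: yes, from the white queen on f1.
Legal moves: Kb2, Ka2.
Count: 2.

2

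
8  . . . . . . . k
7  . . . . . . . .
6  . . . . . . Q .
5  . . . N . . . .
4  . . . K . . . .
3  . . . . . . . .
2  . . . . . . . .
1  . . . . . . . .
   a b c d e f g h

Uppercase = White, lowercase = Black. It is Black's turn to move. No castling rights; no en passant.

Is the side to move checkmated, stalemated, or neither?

Black to move; black king on h8.
In check: no.
King squares — g7: attacked by Qg6; h7: attacked by Qg6; g8: attacked by Qg6.
Legal moves for Black: none.
Not in check and no legal moves → stalemate.

stalemate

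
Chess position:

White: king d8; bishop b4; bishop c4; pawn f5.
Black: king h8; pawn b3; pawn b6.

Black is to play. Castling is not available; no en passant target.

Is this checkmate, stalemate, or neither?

neither

Black to move; black king on h8.
In check: no.
Legal moves for Black: Kh7, Kg7, b5, b2.
Black has 4 legal moves and is not in check → neither.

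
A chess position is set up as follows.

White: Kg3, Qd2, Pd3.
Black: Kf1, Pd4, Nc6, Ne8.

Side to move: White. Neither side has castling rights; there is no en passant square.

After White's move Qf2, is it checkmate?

After Qf2: black king on f1; in check: yes, from the white queen on f2.
King squares — e1: attacked by Qf2; g1: attacked by Qf2; e2: attacked by Qf2; f2: attacked by Kg3; g2: attacked by Qf2.
Black has no legal moves → checkmate.

yes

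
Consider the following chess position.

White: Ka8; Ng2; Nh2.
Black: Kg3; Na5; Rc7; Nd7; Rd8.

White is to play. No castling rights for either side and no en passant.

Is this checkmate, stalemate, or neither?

checkmate

White to move; white king on a8.
In check: yes, from the black rook on d8.
King squares — a7: attacked by Rc7; b7: attacked by Na5; b8: attacked by Nd7.
Legal moves for White: none.
In check with no legal moves → checkmate.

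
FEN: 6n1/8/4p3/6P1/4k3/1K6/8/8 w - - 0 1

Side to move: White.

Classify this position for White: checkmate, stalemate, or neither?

White to move; white king on b3.
In check: no.
Legal moves for White: Kc4, Kb4, Ka4, Kc3, Ka3, Kc2, Kb2, Ka2, g6.
White has 9 legal moves and is not in check → neither.

neither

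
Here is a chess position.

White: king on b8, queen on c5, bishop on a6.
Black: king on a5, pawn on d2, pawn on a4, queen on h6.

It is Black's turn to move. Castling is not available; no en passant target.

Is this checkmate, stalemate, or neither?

neither

Black to move; black king on a5.
In check: yes, from the white queen on c5.
King squares — a4: own pawn; b4: attacked by Qc5; b5: attacked by Qc5; a6: available; b6: attacked by Qc5.
Legal moves for Black: Kxa6.
Black is in check but has 1 legal move → neither.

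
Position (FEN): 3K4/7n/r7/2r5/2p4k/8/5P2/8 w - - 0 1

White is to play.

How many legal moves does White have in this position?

White to move; king on d8.
In check: no.
Legal moves: Ke8, Ke7, Kd7, f3, f4.
Count: 5.

5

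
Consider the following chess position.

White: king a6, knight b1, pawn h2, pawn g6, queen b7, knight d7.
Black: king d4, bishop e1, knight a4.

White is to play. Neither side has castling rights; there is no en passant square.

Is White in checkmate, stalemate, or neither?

White to move; white king on a6.
In check: no.
Legal moves for White include: Nf8, Nb8, Nf6, Nb6, Ne5, Nc5, Qc8, Qb8, Qa8, Qc7, Qa7+, Qc6, Qb6+, Qd5+, Qb5, Qe4+, Qb4+, Qf3, ... (list truncated; more exist).
White has legal moves and is not in check → neither.

neither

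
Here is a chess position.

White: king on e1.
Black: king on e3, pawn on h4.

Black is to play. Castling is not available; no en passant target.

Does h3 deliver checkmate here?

no

After h3: white king on e1; in check: no.
White is not in check, so this cannot be checkmate.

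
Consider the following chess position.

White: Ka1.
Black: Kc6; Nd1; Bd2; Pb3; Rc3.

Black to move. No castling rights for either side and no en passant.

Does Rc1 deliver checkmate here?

yes

After Rc1: white king on a1; in check: yes, from the black rook on c1.
King squares — b1: attacked by Rc1; a2: attacked by Pb3; b2: attacked by Nd1.
White has no legal moves → checkmate.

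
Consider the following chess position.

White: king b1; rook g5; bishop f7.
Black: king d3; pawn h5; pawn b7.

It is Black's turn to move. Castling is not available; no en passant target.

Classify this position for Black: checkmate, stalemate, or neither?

Black to move; black king on d3.
In check: no.
Legal moves for Black: Ke4, Kd4, Ke3, Kc3, Ke2, Kd2, b6, h4, b5.
Black has 9 legal moves and is not in check → neither.

neither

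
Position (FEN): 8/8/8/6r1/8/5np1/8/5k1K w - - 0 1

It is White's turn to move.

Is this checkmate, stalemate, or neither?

stalemate

White to move; white king on h1.
In check: no.
King squares — g1: attacked by Kf1; g2: attacked by Kf1; h2: attacked by Nf3.
Legal moves for White: none.
Not in check and no legal moves → stalemate.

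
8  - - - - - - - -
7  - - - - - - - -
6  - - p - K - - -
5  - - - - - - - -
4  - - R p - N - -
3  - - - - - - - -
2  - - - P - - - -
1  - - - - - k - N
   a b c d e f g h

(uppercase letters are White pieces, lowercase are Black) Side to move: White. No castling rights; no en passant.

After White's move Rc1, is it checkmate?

yes

After Rc1: black king on f1; in check: yes, from the white rook on c1.
King squares — e1: attacked by Rc1; g1: attacked by Rc1; e2: attacked by Nf4; f2: attacked by Nh1; g2: attacked by Nf4.
Black has no legal moves → checkmate.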